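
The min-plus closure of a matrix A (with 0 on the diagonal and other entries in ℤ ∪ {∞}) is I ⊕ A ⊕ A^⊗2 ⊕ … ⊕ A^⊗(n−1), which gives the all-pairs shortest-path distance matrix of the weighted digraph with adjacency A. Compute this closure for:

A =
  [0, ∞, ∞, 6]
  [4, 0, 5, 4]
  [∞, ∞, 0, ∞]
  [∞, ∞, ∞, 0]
Closure =
  [0, ∞, ∞, 6]
  [4, 0, 5, 4]
  [∞, ∞, 0, ∞]
  [∞, ∞, ∞, 0]

This is the Floyd-Warshall all-pairs shortest-path computation. For each intermediate vertex k = 0, 1, …, 3, update dist[i][j] ← min(dist[i][j], dist[i][k] + dist[k][j]). The final matrix gives, for each (i, j), the minimum total weight of any directed path from i to j (possibly empty when i = j).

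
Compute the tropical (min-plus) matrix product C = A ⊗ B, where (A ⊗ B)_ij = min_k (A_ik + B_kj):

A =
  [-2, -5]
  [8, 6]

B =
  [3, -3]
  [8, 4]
A ⊗ B =
  [1, -5]
  [11, 5]

Apply the min-plus product entry-by-entry:
  C[0][0] = min over k of (A[0][0] + B[0][0] = -2 + 3 = 1, A[0][1] + B[1][0] = -5 + 8 = 3) = 1 (attained at k = 0)
  C[0][1] = min over k of (A[0][0] + B[0][1] = -2 + -3 = -5, A[0][1] + B[1][1] = -5 + 4 = -1) = -5 (attained at k = 0)
  C[1][0] = min over k of (A[1][0] + B[0][0] = 8 + 3 = 11, A[1][1] + B[1][0] = 6 + 8 = 14) = 11 (attained at k = 0)
  C[1][1] = min over k of (A[1][0] + B[0][1] = 8 + -3 = 5, A[1][1] + B[1][1] = 6 + 4 = 10) = 5 (attained at k = 0)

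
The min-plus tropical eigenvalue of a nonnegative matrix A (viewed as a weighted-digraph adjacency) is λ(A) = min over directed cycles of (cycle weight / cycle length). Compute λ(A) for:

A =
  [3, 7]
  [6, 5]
λ(A) = 3

Enumerate directed cycles and compute their means (weight / length). Sample:
  cycle 0 → 0: weight = 3, length = 1, mean = 3/1 ≈ 3.000
  cycle 1 → 1: weight = 5, length = 1, mean = 5/1 ≈ 5.000
  cycle 0 → 1 → 0: weight = 13, length = 2, mean = 13/2 ≈ 6.500
  cycle 1 → 0 → 1: weight = 13, length = 2, mean = 13/2 ≈ 6.500
Minimum mean = 3.000, attained e.g. along the cycle 0 → 0 with weight 3 and length 1. So λ(A) = 3/1 = 3.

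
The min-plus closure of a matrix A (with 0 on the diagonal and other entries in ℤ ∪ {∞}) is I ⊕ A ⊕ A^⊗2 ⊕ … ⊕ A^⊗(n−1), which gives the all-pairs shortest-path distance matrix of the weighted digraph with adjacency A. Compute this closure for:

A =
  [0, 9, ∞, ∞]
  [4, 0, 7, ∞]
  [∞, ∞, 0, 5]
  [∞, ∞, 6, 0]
Closure =
  [0, 9, 16, 21]
  [4, 0, 7, 12]
  [∞, ∞, 0, 5]
  [∞, ∞, 6, 0]

This is the Floyd-Warshall all-pairs shortest-path computation. For each intermediate vertex k = 0, 1, …, 3, update dist[i][j] ← min(dist[i][j], dist[i][k] + dist[k][j]). The final matrix gives, for each (i, j), the minimum total weight of any directed path from i to j (possibly empty when i = j).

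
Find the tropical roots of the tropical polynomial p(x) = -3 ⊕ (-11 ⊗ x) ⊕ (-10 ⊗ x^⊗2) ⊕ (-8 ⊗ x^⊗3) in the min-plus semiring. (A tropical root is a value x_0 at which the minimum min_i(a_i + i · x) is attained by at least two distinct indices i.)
Roots: {-2, -1, 8}

Each tropical root is a break point of the lower envelope of the lines y = a_i + i · x (there are 4 lines, with slopes 0, 1, ..., 3). Only the lines that attain the minimum somewhere contribute to roots; other lines are dominated. Here the surviving (envelope) indices are i = 3, i = 2, i = 1, i = 0.
Intersections between consecutive envelope lines give the roots: for adjacent envelope indices i < j the intersection is x = (a_i − a_j) / (j − i). Reading off the sorted break points: {-2, -1, 8}.
Verification: at each break x_0, at least two indices attain the minimum of min_i(a_i + i · x_0).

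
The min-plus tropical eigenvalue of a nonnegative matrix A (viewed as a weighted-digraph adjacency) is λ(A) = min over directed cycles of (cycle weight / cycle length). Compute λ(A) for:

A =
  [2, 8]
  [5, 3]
λ(A) = 2

Enumerate directed cycles and compute their means (weight / length). Sample:
  cycle 0 → 0: weight = 2, length = 1, mean = 2/1 ≈ 2.000
  cycle 1 → 1: weight = 3, length = 1, mean = 3/1 ≈ 3.000
  cycle 0 → 1 → 0: weight = 13, length = 2, mean = 13/2 ≈ 6.500
  cycle 1 → 0 → 1: weight = 13, length = 2, mean = 13/2 ≈ 6.500
Minimum mean = 2.000, attained e.g. along the cycle 0 → 0 with weight 2 and length 1. So λ(A) = 2/1 = 2.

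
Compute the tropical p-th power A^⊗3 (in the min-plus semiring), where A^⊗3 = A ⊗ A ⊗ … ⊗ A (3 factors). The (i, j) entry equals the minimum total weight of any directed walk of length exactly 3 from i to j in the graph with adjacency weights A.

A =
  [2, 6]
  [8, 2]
A^⊗3 =
  [6, 10]
  [12, 6]

Each entry (A^⊗3)_ij equals the minimum over all length-3 walks i = v_0 → v_1 → … → v_3 = j of Σ_t A[v_t][v_{t+1}]. For example, for (i, j) = (0, 1) we minimise over 4 possible intermediate vertex sequences; the minimum is 10, attained along the walk 0 → 0 → 0 → 1.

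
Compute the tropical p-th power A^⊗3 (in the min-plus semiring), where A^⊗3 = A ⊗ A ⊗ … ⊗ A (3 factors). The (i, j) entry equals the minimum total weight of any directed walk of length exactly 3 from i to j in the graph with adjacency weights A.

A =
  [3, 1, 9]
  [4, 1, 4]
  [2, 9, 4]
A^⊗3 =
  [6, 3, 6]
  [6, 3, 6]
  [7, 4, 7]

Each entry (A^⊗3)_ij equals the minimum over all length-3 walks i = v_0 → v_1 → … → v_3 = j of Σ_t A[v_t][v_{t+1}]. For example, for (i, j) = (0, 2) we minimise over 9 possible intermediate vertex sequences; the minimum is 6, attained along the walk 0 → 1 → 1 → 2.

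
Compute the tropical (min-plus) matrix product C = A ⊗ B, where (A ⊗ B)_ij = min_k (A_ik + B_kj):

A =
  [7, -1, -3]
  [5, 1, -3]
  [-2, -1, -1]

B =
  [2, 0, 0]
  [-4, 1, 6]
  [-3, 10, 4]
A ⊗ B =
  [-6, 0, 1]
  [-6, 2, 1]
  [-5, -2, -2]

Apply the min-plus product entry-by-entry:
  C[0][0] = min over k of (A[0][0] + B[0][0] = 7 + 2 = 9, A[0][1] + B[1][0] = -1 + -4 = -5, A[0][2] + B[2][0] = -3 + -3 = -6) = -6 (attained at k = 2)
  C[0][1] = min over k of (A[0][0] + B[0][1] = 7 + 0 = 7, A[0][1] + B[1][1] = -1 + 1 = 0, A[0][2] + B[2][1] = -3 + 10 = 7) = 0 (attained at k = 1)
  C[0][2] = min over k of (A[0][0] + B[0][2] = 7 + 0 = 7, A[0][1] + B[1][2] = -1 + 6 = 5, A[0][2] + B[2][2] = -3 + 4 = 1) = 1 (attained at k = 2)
  C[1][0] = min over k of (A[1][0] + B[0][0] = 5 + 2 = 7, A[1][1] + B[1][0] = 1 + -4 = -3, A[1][2] + B[2][0] = -3 + -3 = -6) = -6 (attained at k = 2)
  C[1][1] = min over k of (A[1][0] + B[0][1] = 5 + 0 = 5, A[1][1] + B[1][1] = 1 + 1 = 2, A[1][2] + B[2][1] = -3 + 10 = 7) = 2 (attained at k = 1)
  C[1][2] = min over k of (A[1][0] + B[0][2] = 5 + 0 = 5, A[1][1] + B[1][2] = 1 + 6 = 7, A[1][2] + B[2][2] = -3 + 4 = 1) = 1 (attained at k = 2)
  C[2][0] = min over k of (A[2][0] + B[0][0] = -2 + 2 = 0, A[2][1] + B[1][0] = -1 + -4 = -5, A[2][2] + B[2][0] = -1 + -3 = -4) = -5 (attained at k = 1)
  C[2][1] = min over k of (A[2][0] + B[0][1] = -2 + 0 = -2, A[2][1] + B[1][1] = -1 + 1 = 0, A[2][2] + B[2][1] = -1 + 10 = 9) = -2 (attained at k = 0)
  C[2][2] = min over k of (A[2][0] + B[0][2] = -2 + 0 = -2, A[2][1] + B[1][2] = -1 + 6 = 5, A[2][2] + B[2][2] = -1 + 4 = 3) = -2 (attained at k = 0)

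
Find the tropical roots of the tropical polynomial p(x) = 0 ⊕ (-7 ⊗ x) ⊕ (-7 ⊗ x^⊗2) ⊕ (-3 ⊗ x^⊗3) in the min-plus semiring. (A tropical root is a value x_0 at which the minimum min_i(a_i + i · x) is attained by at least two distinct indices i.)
Roots: {-4, 0, 7}

Each tropical root is a break point of the lower envelope of the lines y = a_i + i · x (there are 4 lines, with slopes 0, 1, ..., 3). Only the lines that attain the minimum somewhere contribute to roots; other lines are dominated. Here the surviving (envelope) indices are i = 3, i = 2, i = 1, i = 0.
Intersections between consecutive envelope lines give the roots: for adjacent envelope indices i < j the intersection is x = (a_i − a_j) / (j − i). Reading off the sorted break points: {-4, 0, 7}.
Verification: at each break x_0, at least two indices attain the minimum of min_i(a_i + i · x_0).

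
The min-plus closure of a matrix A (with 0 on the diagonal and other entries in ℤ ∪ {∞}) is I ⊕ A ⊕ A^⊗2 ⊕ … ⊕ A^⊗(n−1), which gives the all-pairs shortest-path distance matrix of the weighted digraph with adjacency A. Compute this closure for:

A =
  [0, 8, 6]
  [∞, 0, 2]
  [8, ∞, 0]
Closure =
  [0, 8, 6]
  [10, 0, 2]
  [8, 16, 0]

This is the Floyd-Warshall all-pairs shortest-path computation. For each intermediate vertex k = 0, 1, …, 2, update dist[i][j] ← min(dist[i][j], dist[i][k] + dist[k][j]). The final matrix gives, for each (i, j), the minimum total weight of any directed path from i to j (possibly empty when i = j).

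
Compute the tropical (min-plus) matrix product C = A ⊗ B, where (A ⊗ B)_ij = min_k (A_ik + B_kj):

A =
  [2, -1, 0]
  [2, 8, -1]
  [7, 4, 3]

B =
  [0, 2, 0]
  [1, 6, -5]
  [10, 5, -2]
A ⊗ B =
  [0, 4, -6]
  [2, 4, -3]
  [5, 8, -1]

Apply the min-plus product entry-by-entry:
  C[0][0] = min over k of (A[0][0] + B[0][0] = 2 + 0 = 2, A[0][1] + B[1][0] = -1 + 1 = 0, A[0][2] + B[2][0] = 0 + 10 = 10) = 0 (attained at k = 1)
  C[0][1] = min over k of (A[0][0] + B[0][1] = 2 + 2 = 4, A[0][1] + B[1][1] = -1 + 6 = 5, A[0][2] + B[2][1] = 0 + 5 = 5) = 4 (attained at k = 0)
  C[0][2] = min over k of (A[0][0] + B[0][2] = 2 + 0 = 2, A[0][1] + B[1][2] = -1 + -5 = -6, A[0][2] + B[2][2] = 0 + -2 = -2) = -6 (attained at k = 1)
  C[1][0] = min over k of (A[1][0] + B[0][0] = 2 + 0 = 2, A[1][1] + B[1][0] = 8 + 1 = 9, A[1][2] + B[2][0] = -1 + 10 = 9) = 2 (attained at k = 0)
  C[1][1] = min over k of (A[1][0] + B[0][1] = 2 + 2 = 4, A[1][1] + B[1][1] = 8 + 6 = 14, A[1][2] + B[2][1] = -1 + 5 = 4) = 4 (attained at k = 0)
  C[1][2] = min over k of (A[1][0] + B[0][2] = 2 + 0 = 2, A[1][1] + B[1][2] = 8 + -5 = 3, A[1][2] + B[2][2] = -1 + -2 = -3) = -3 (attained at k = 2)
  C[2][0] = min over k of (A[2][0] + B[0][0] = 7 + 0 = 7, A[2][1] + B[1][0] = 4 + 1 = 5, A[2][2] + B[2][0] = 3 + 10 = 13) = 5 (attained at k = 1)
  C[2][1] = min over k of (A[2][0] + B[0][1] = 7 + 2 = 9, A[2][1] + B[1][1] = 4 + 6 = 10, A[2][2] + B[2][1] = 3 + 5 = 8) = 8 (attained at k = 2)
  C[2][2] = min over k of (A[2][0] + B[0][2] = 7 + 0 = 7, A[2][1] + B[1][2] = 4 + -5 = -1, A[2][2] + B[2][2] = 3 + -2 = 1) = -1 (attained at k = 1)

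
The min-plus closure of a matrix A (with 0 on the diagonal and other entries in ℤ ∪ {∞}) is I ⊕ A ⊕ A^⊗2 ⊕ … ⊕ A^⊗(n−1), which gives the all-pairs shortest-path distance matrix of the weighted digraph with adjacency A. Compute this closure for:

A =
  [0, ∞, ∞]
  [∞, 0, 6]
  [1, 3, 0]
Closure =
  [0, ∞, ∞]
  [7, 0, 6]
  [1, 3, 0]

This is the Floyd-Warshall all-pairs shortest-path computation. For each intermediate vertex k = 0, 1, …, 2, update dist[i][j] ← min(dist[i][j], dist[i][k] + dist[k][j]). The final matrix gives, for each (i, j), the minimum total weight of any directed path from i to j (possibly empty when i = j).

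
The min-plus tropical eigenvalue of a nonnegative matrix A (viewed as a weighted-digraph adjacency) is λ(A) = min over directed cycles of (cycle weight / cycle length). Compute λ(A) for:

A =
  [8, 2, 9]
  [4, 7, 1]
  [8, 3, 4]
λ(A) = 2

Enumerate directed cycles and compute their means (weight / length). Sample:
  cycle 0 → 0: weight = 8, length = 1, mean = 8/1 ≈ 8.000
  cycle 1 → 1: weight = 7, length = 1, mean = 7/1 ≈ 7.000
  cycle 2 → 2: weight = 4, length = 1, mean = 4/1 ≈ 4.000
  cycle 0 → 1 → 0: weight = 6, length = 2, mean = 6/2 ≈ 3.000
  cycle 0 → 2 → 0: weight = 17, length = 2, mean = 17/2 ≈ 8.500
  cycle 1 → 0 → 1: weight = 6, length = 2, mean = 6/2 ≈ 3.000
Minimum mean = 2.000, attained e.g. along the cycle 1 → 2 → 1 with weight 4 and length 2. So λ(A) = 4/2 = 2.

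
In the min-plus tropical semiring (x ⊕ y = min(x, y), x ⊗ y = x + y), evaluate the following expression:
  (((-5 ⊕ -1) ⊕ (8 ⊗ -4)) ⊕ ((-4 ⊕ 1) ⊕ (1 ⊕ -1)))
(((-5 ⊕ -1) ⊕ (8 ⊗ -4)) ⊕ ((-4 ⊕ 1) ⊕ (1 ⊕ -1))) = -5

Expand innermost to outermost. Recall ⊕ takes the minimum of its arguments and ⊗ takes their sum. Working out the expression (((-5 ⊕ -1) ⊕ (8 ⊗ -4)) ⊕ ((-4 ⊕ 1) ⊕ (1 ⊕ -1))) gives -5.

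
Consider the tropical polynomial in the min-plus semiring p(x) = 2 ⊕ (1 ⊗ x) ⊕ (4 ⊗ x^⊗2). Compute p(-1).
p(-1) = 0

A tropical monomial a ⊗ x^⊗i evaluates to a + i · x. Evaluating each term at x = -1:
  Term 0 contributes 2 + 0 · -1 = 2
  Term 1 contributes 1 + 1 · -1 = 0
  Term 2 contributes 4 + 2 · -1 = 2
p(-1) = ⊕ of these = min[2, 0, 2] = 0.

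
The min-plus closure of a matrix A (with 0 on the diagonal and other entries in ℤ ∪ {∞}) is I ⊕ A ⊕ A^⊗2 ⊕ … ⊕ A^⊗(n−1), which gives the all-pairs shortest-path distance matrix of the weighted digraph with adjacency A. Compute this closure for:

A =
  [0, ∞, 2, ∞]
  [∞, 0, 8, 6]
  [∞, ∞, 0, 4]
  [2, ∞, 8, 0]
Closure =
  [0, ∞, 2, 6]
  [8, 0, 8, 6]
  [6, ∞, 0, 4]
  [2, ∞, 4, 0]

This is the Floyd-Warshall all-pairs shortest-path computation. For each intermediate vertex k = 0, 1, …, 3, update dist[i][j] ← min(dist[i][j], dist[i][k] + dist[k][j]). The final matrix gives, for each (i, j), the minimum total weight of any directed path from i to j (possibly empty when i = j).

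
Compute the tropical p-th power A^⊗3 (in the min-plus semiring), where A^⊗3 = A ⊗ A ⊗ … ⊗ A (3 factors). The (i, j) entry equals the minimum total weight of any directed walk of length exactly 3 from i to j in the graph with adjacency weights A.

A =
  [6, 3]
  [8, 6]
A^⊗3 =
  [17, 14]
  [19, 17]

Each entry (A^⊗3)_ij equals the minimum over all length-3 walks i = v_0 → v_1 → … → v_3 = j of Σ_t A[v_t][v_{t+1}]. For example, for (i, j) = (0, 1) we minimise over 4 possible intermediate vertex sequences; the minimum is 14, attained along the walk 0 → 1 → 0 → 1.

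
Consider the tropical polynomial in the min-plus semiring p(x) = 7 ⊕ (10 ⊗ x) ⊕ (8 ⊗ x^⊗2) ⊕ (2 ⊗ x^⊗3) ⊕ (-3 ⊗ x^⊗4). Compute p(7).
p(7) = 7

A tropical monomial a ⊗ x^⊗i evaluates to a + i · x. Evaluating each term at x = 7:
  Term 0 contributes 7 + 0 · 7 = 7
  Term 1 contributes 10 + 1 · 7 = 17
  Term 2 contributes 8 + 2 · 7 = 22
  Term 3 contributes 2 + 3 · 7 = 23
  Term 4 contributes -3 + 4 · 7 = 25
p(7) = ⊕ of these = min[7, 17, 22, 23, 25] = 7.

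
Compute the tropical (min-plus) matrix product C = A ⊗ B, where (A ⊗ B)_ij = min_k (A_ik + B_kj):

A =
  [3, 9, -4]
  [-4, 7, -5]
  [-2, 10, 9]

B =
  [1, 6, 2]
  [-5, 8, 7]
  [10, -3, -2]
A ⊗ B =
  [4, -7, -6]
  [-3, -8, -7]
  [-1, 4, 0]

Apply the min-plus product entry-by-entry:
  C[0][0] = min over k of (A[0][0] + B[0][0] = 3 + 1 = 4, A[0][1] + B[1][0] = 9 + -5 = 4, A[0][2] + B[2][0] = -4 + 10 = 6) = 4 (attained at k = 0)
  C[0][1] = min over k of (A[0][0] + B[0][1] = 3 + 6 = 9, A[0][1] + B[1][1] = 9 + 8 = 17, A[0][2] + B[2][1] = -4 + -3 = -7) = -7 (attained at k = 2)
  C[0][2] = min over k of (A[0][0] + B[0][2] = 3 + 2 = 5, A[0][1] + B[1][2] = 9 + 7 = 16, A[0][2] + B[2][2] = -4 + -2 = -6) = -6 (attained at k = 2)
  C[1][0] = min over k of (A[1][0] + B[0][0] = -4 + 1 = -3, A[1][1] + B[1][0] = 7 + -5 = 2, A[1][2] + B[2][0] = -5 + 10 = 5) = -3 (attained at k = 0)
  C[1][1] = min over k of (A[1][0] + B[0][1] = -4 + 6 = 2, A[1][1] + B[1][1] = 7 + 8 = 15, A[1][2] + B[2][1] = -5 + -3 = -8) = -8 (attained at k = 2)
  C[1][2] = min over k of (A[1][0] + B[0][2] = -4 + 2 = -2, A[1][1] + B[1][2] = 7 + 7 = 14, A[1][2] + B[2][2] = -5 + -2 = -7) = -7 (attained at k = 2)
  C[2][0] = min over k of (A[2][0] + B[0][0] = -2 + 1 = -1, A[2][1] + B[1][0] = 10 + -5 = 5, A[2][2] + B[2][0] = 9 + 10 = 19) = -1 (attained at k = 0)
  C[2][1] = min over k of (A[2][0] + B[0][1] = -2 + 6 = 4, A[2][1] + B[1][1] = 10 + 8 = 18, A[2][2] + B[2][1] = 9 + -3 = 6) = 4 (attained at k = 0)
  C[2][2] = min over k of (A[2][0] + B[0][2] = -2 + 2 = 0, A[2][1] + B[1][2] = 10 + 7 = 17, A[2][2] + B[2][2] = 9 + -2 = 7) = 0 (attained at k = 0)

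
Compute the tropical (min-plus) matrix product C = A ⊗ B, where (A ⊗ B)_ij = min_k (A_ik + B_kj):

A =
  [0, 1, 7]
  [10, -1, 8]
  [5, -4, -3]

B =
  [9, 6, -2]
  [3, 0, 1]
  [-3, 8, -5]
A ⊗ B =
  [4, 1, -2]
  [2, -1, 0]
  [-6, -4, -8]

Apply the min-plus product entry-by-entry:
  C[0][0] = min over k of (A[0][0] + B[0][0] = 0 + 9 = 9, A[0][1] + B[1][0] = 1 + 3 = 4, A[0][2] + B[2][0] = 7 + -3 = 4) = 4 (attained at k = 1)
  C[0][1] = min over k of (A[0][0] + B[0][1] = 0 + 6 = 6, A[0][1] + B[1][1] = 1 + 0 = 1, A[0][2] + B[2][1] = 7 + 8 = 15) = 1 (attained at k = 1)
  C[0][2] = min over k of (A[0][0] + B[0][2] = 0 + -2 = -2, A[0][1] + B[1][2] = 1 + 1 = 2, A[0][2] + B[2][2] = 7 + -5 = 2) = -2 (attained at k = 0)
  C[1][0] = min over k of (A[1][0] + B[0][0] = 10 + 9 = 19, A[1][1] + B[1][0] = -1 + 3 = 2, A[1][2] + B[2][0] = 8 + -3 = 5) = 2 (attained at k = 1)
  C[1][1] = min over k of (A[1][0] + B[0][1] = 10 + 6 = 16, A[1][1] + B[1][1] = -1 + 0 = -1, A[1][2] + B[2][1] = 8 + 8 = 16) = -1 (attained at k = 1)
  C[1][2] = min over k of (A[1][0] + B[0][2] = 10 + -2 = 8, A[1][1] + B[1][2] = -1 + 1 = 0, A[1][2] + B[2][2] = 8 + -5 = 3) = 0 (attained at k = 1)
  C[2][0] = min over k of (A[2][0] + B[0][0] = 5 + 9 = 14, A[2][1] + B[1][0] = -4 + 3 = -1, A[2][2] + B[2][0] = -3 + -3 = -6) = -6 (attained at k = 2)
  C[2][1] = min over k of (A[2][0] + B[0][1] = 5 + 6 = 11, A[2][1] + B[1][1] = -4 + 0 = -4, A[2][2] + B[2][1] = -3 + 8 = 5) = -4 (attained at k = 1)
  C[2][2] = min over k of (A[2][0] + B[0][2] = 5 + -2 = 3, A[2][1] + B[1][2] = -4 + 1 = -3, A[2][2] + B[2][2] = -3 + -5 = -8) = -8 (attained at k = 2)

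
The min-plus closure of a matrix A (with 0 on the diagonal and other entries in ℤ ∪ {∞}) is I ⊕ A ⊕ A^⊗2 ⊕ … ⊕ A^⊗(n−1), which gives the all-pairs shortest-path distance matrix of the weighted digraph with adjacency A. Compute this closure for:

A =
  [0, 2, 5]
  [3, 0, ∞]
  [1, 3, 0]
Closure =
  [0, 2, 5]
  [3, 0, 8]
  [1, 3, 0]

This is the Floyd-Warshall all-pairs shortest-path computation. For each intermediate vertex k = 0, 1, …, 2, update dist[i][j] ← min(dist[i][j], dist[i][k] + dist[k][j]). The final matrix gives, for each (i, j), the minimum total weight of any directed path from i to j (possibly empty when i = j).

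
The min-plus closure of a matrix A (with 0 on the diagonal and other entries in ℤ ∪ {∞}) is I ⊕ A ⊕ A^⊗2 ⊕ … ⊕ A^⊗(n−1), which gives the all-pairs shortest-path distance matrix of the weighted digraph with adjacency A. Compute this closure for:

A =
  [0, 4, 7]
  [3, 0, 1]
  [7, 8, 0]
Closure =
  [0, 4, 5]
  [3, 0, 1]
  [7, 8, 0]

This is the Floyd-Warshall all-pairs shortest-path computation. For each intermediate vertex k = 0, 1, …, 2, update dist[i][j] ← min(dist[i][j], dist[i][k] + dist[k][j]). The final matrix gives, for each (i, j), the minimum total weight of any directed path from i to j (possibly empty when i = j).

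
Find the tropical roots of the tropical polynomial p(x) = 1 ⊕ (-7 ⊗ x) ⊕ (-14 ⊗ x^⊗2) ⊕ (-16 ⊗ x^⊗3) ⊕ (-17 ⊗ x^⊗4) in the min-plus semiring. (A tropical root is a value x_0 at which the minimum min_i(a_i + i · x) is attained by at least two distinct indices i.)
Roots: {1, 2, 7, 8}

Each tropical root is a break point of the lower envelope of the lines y = a_i + i · x (there are 5 lines, with slopes 0, 1, ..., 4). Only the lines that attain the minimum somewhere contribute to roots; other lines are dominated. Here the surviving (envelope) indices are i = 4, i = 3, i = 2, i = 1, i = 0.
Intersections between consecutive envelope lines give the roots: for adjacent envelope indices i < j the intersection is x = (a_i − a_j) / (j − i). Reading off the sorted break points: {1, 2, 7, 8}.
Verification: at each break x_0, at least two indices attain the minimum of min_i(a_i + i · x_0).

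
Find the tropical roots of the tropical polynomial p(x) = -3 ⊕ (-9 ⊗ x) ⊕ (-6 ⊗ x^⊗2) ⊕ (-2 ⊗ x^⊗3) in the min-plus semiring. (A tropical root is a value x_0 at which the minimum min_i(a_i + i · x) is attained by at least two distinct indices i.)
Roots: {-4, -3, 6}

Each tropical root is a break point of the lower envelope of the lines y = a_i + i · x (there are 4 lines, with slopes 0, 1, ..., 3). Only the lines that attain the minimum somewhere contribute to roots; other lines are dominated. Here the surviving (envelope) indices are i = 3, i = 2, i = 1, i = 0.
Intersections between consecutive envelope lines give the roots: for adjacent envelope indices i < j the intersection is x = (a_i − a_j) / (j − i). Reading off the sorted break points: {-4, -3, 6}.
Verification: at each break x_0, at least two indices attain the minimum of min_i(a_i + i · x_0).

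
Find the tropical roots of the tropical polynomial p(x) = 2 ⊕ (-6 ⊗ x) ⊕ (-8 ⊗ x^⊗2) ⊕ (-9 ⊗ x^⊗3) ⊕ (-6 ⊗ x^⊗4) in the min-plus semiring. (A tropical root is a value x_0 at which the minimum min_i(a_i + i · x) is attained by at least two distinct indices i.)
Roots: {-3, 1, 2, 8}

Each tropical root is a break point of the lower envelope of the lines y = a_i + i · x (there are 5 lines, with slopes 0, 1, ..., 4). Only the lines that attain the minimum somewhere contribute to roots; other lines are dominated. Here the surviving (envelope) indices are i = 4, i = 3, i = 2, i = 1, i = 0.
Intersections between consecutive envelope lines give the roots: for adjacent envelope indices i < j the intersection is x = (a_i − a_j) / (j − i). Reading off the sorted break points: {-3, 1, 2, 8}.
Verification: at each break x_0, at least two indices attain the minimum of min_i(a_i + i · x_0).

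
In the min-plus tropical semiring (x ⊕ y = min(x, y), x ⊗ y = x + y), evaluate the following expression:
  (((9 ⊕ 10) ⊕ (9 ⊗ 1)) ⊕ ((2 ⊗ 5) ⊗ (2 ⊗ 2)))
(((9 ⊕ 10) ⊕ (9 ⊗ 1)) ⊕ ((2 ⊗ 5) ⊗ (2 ⊗ 2))) = 9

Expand innermost to outermost. Recall ⊕ takes the minimum of its arguments and ⊗ takes their sum. Working out the expression (((9 ⊕ 10) ⊕ (9 ⊗ 1)) ⊕ ((2 ⊗ 5) ⊗ (2 ⊗ 2))) gives 9.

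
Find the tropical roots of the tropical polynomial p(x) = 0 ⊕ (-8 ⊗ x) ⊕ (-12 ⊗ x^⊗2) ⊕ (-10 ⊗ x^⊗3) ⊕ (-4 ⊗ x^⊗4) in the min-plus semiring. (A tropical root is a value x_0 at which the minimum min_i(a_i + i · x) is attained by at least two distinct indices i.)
Roots: {-6, -2, 4, 8}

Each tropical root is a break point of the lower envelope of the lines y = a_i + i · x (there are 5 lines, with slopes 0, 1, ..., 4). Only the lines that attain the minimum somewhere contribute to roots; other lines are dominated. Here the surviving (envelope) indices are i = 4, i = 3, i = 2, i = 1, i = 0.
Intersections between consecutive envelope lines give the roots: for adjacent envelope indices i < j the intersection is x = (a_i − a_j) / (j − i). Reading off the sorted break points: {-6, -2, 4, 8}.
Verification: at each break x_0, at least two indices attain the minimum of min_i(a_i + i · x_0).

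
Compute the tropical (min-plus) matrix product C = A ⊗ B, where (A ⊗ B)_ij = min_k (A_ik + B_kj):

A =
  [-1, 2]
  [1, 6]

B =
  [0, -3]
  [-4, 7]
A ⊗ B =
  [-2, -4]
  [1, -2]

Apply the min-plus product entry-by-entry:
  C[0][0] = min over k of (A[0][0] + B[0][0] = -1 + 0 = -1, A[0][1] + B[1][0] = 2 + -4 = -2) = -2 (attained at k = 1)
  C[0][1] = min over k of (A[0][0] + B[0][1] = -1 + -3 = -4, A[0][1] + B[1][1] = 2 + 7 = 9) = -4 (attained at k = 0)
  C[1][0] = min over k of (A[1][0] + B[0][0] = 1 + 0 = 1, A[1][1] + B[1][0] = 6 + -4 = 2) = 1 (attained at k = 0)
  C[1][1] = min over k of (A[1][0] + B[0][1] = 1 + -3 = -2, A[1][1] + B[1][1] = 6 + 7 = 13) = -2 (attained at k = 0)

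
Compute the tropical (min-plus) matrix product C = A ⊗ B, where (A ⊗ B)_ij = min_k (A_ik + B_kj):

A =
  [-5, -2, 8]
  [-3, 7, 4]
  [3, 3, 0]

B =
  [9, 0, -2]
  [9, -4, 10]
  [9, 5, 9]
A ⊗ B =
  [4, -6, -7]
  [6, -3, -5]
  [9, -1, 1]

Apply the min-plus product entry-by-entry:
  C[0][0] = min over k of (A[0][0] + B[0][0] = -5 + 9 = 4, A[0][1] + B[1][0] = -2 + 9 = 7, A[0][2] + B[2][0] = 8 + 9 = 17) = 4 (attained at k = 0)
  C[0][1] = min over k of (A[0][0] + B[0][1] = -5 + 0 = -5, A[0][1] + B[1][1] = -2 + -4 = -6, A[0][2] + B[2][1] = 8 + 5 = 13) = -6 (attained at k = 1)
  C[0][2] = min over k of (A[0][0] + B[0][2] = -5 + -2 = -7, A[0][1] + B[1][2] = -2 + 10 = 8, A[0][2] + B[2][2] = 8 + 9 = 17) = -7 (attained at k = 0)
  C[1][0] = min over k of (A[1][0] + B[0][0] = -3 + 9 = 6, A[1][1] + B[1][0] = 7 + 9 = 16, A[1][2] + B[2][0] = 4 + 9 = 13) = 6 (attained at k = 0)
  C[1][1] = min over k of (A[1][0] + B[0][1] = -3 + 0 = -3, A[1][1] + B[1][1] = 7 + -4 = 3, A[1][2] + B[2][1] = 4 + 5 = 9) = -3 (attained at k = 0)
  C[1][2] = min over k of (A[1][0] + B[0][2] = -3 + -2 = -5, A[1][1] + B[1][2] = 7 + 10 = 17, A[1][2] + B[2][2] = 4 + 9 = 13) = -5 (attained at k = 0)
  C[2][0] = min over k of (A[2][0] + B[0][0] = 3 + 9 = 12, A[2][1] + B[1][0] = 3 + 9 = 12, A[2][2] + B[2][0] = 0 + 9 = 9) = 9 (attained at k = 2)
  C[2][1] = min over k of (A[2][0] + B[0][1] = 3 + 0 = 3, A[2][1] + B[1][1] = 3 + -4 = -1, A[2][2] + B[2][1] = 0 + 5 = 5) = -1 (attained at k = 1)
  C[2][2] = min over k of (A[2][0] + B[0][2] = 3 + -2 = 1, A[2][1] + B[1][2] = 3 + 10 = 13, A[2][2] + B[2][2] = 0 + 9 = 9) = 1 (attained at k = 0)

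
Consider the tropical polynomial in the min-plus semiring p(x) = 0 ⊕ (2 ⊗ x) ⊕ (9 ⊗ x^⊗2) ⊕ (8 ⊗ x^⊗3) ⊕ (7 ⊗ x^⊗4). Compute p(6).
p(6) = 0

A tropical monomial a ⊗ x^⊗i evaluates to a + i · x. Evaluating each term at x = 6:
  Term 0 contributes 0 + 0 · 6 = 0
  Term 1 contributes 2 + 1 · 6 = 8
  Term 2 contributes 9 + 2 · 6 = 21
  Term 3 contributes 8 + 3 · 6 = 26
  Term 4 contributes 7 + 4 · 6 = 31
p(6) = ⊕ of these = min[0, 8, 21, 26, 31] = 0.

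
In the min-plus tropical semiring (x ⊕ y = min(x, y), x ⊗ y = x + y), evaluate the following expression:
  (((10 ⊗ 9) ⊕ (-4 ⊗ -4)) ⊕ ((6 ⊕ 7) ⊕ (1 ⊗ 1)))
(((10 ⊗ 9) ⊕ (-4 ⊗ -4)) ⊕ ((6 ⊕ 7) ⊕ (1 ⊗ 1))) = -8

Expand innermost to outermost. Recall ⊕ takes the minimum of its arguments and ⊗ takes their sum. Working out the expression (((10 ⊗ 9) ⊕ (-4 ⊗ -4)) ⊕ ((6 ⊕ 7) ⊕ (1 ⊗ 1))) gives -8.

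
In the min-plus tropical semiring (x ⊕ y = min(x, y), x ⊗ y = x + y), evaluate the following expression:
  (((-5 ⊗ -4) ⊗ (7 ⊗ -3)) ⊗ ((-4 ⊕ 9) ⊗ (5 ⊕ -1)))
(((-5 ⊗ -4) ⊗ (7 ⊗ -3)) ⊗ ((-4 ⊕ 9) ⊗ (5 ⊕ -1))) = -10

Expand innermost to outermost. Recall ⊕ takes the minimum of its arguments and ⊗ takes their sum. Working out the expression (((-5 ⊗ -4) ⊗ (7 ⊗ -3)) ⊗ ((-4 ⊕ 9) ⊗ (5 ⊕ -1))) gives -10.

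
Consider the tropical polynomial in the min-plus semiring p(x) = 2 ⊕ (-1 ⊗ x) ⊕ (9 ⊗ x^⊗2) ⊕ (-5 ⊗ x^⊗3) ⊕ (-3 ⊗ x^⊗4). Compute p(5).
p(5) = 2

A tropical monomial a ⊗ x^⊗i evaluates to a + i · x. Evaluating each term at x = 5:
  Term 0 contributes 2 + 0 · 5 = 2
  Term 1 contributes -1 + 1 · 5 = 4
  Term 2 contributes 9 + 2 · 5 = 19
  Term 3 contributes -5 + 3 · 5 = 10
  Term 4 contributes -3 + 4 · 5 = 17
p(5) = ⊕ of these = min[2, 4, 19, 10, 17] = 2.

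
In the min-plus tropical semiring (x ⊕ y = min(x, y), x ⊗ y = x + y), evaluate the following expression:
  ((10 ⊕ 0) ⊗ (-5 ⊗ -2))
((10 ⊕ 0) ⊗ (-5 ⊗ -2)) = -7

Expand innermost to outermost. Recall ⊕ takes the minimum of its arguments and ⊗ takes their sum. Working out the expression ((10 ⊕ 0) ⊗ (-5 ⊗ -2)) gives -7.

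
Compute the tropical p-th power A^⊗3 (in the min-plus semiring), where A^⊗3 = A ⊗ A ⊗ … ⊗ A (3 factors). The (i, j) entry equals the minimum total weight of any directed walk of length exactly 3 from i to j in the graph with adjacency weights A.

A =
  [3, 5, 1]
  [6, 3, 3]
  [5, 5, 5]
A^⊗3 =
  [9, 9, 7]
  [11, 9, 9]
  [11, 11, 9]

Each entry (A^⊗3)_ij equals the minimum over all length-3 walks i = v_0 → v_1 → … → v_3 = j of Σ_t A[v_t][v_{t+1}]. For example, for (i, j) = (0, 2) we minimise over 9 possible intermediate vertex sequences; the minimum is 7, attained along the walk 0 → 0 → 0 → 2.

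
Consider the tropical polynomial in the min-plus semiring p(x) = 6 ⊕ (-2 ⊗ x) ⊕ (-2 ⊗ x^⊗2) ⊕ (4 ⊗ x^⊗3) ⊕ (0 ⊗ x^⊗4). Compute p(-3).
p(-3) = -12

A tropical monomial a ⊗ x^⊗i evaluates to a + i · x. Evaluating each term at x = -3:
  Term 0 contributes 6 + 0 · -3 = 6
  Term 1 contributes -2 + 1 · -3 = -5
  Term 2 contributes -2 + 2 · -3 = -8
  Term 3 contributes 4 + 3 · -3 = -5
  Term 4 contributes 0 + 4 · -3 = -12
p(-3) = ⊕ of these = min[6, -5, -8, -5, -12] = -12.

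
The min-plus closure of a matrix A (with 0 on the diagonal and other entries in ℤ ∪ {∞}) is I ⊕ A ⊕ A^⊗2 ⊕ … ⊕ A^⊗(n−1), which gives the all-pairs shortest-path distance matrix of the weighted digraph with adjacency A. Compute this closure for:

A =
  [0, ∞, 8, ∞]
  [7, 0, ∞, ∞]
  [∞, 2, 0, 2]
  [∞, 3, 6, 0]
Closure =
  [0, 10, 8, 10]
  [7, 0, 15, 17]
  [9, 2, 0, 2]
  [10, 3, 6, 0]

This is the Floyd-Warshall all-pairs shortest-path computation. For each intermediate vertex k = 0, 1, …, 3, update dist[i][j] ← min(dist[i][j], dist[i][k] + dist[k][j]). The final matrix gives, for each (i, j), the minimum total weight of any directed path from i to j (possibly empty when i = j).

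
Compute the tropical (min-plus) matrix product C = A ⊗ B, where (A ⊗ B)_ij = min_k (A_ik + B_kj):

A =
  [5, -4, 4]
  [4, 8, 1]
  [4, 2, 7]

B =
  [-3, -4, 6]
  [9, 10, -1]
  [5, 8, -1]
A ⊗ B =
  [2, 1, -5]
  [1, 0, 0]
  [1, 0, 1]

Apply the min-plus product entry-by-entry:
  C[0][0] = min over k of (A[0][0] + B[0][0] = 5 + -3 = 2, A[0][1] + B[1][0] = -4 + 9 = 5, A[0][2] + B[2][0] = 4 + 5 = 9) = 2 (attained at k = 0)
  C[0][1] = min over k of (A[0][0] + B[0][1] = 5 + -4 = 1, A[0][1] + B[1][1] = -4 + 10 = 6, A[0][2] + B[2][1] = 4 + 8 = 12) = 1 (attained at k = 0)
  C[0][2] = min over k of (A[0][0] + B[0][2] = 5 + 6 = 11, A[0][1] + B[1][2] = -4 + -1 = -5, A[0][2] + B[2][2] = 4 + -1 = 3) = -5 (attained at k = 1)
  C[1][0] = min over k of (A[1][0] + B[0][0] = 4 + -3 = 1, A[1][1] + B[1][0] = 8 + 9 = 17, A[1][2] + B[2][0] = 1 + 5 = 6) = 1 (attained at k = 0)
  C[1][1] = min over k of (A[1][0] + B[0][1] = 4 + -4 = 0, A[1][1] + B[1][1] = 8 + 10 = 18, A[1][2] + B[2][1] = 1 + 8 = 9) = 0 (attained at k = 0)
  C[1][2] = min over k of (A[1][0] + B[0][2] = 4 + 6 = 10, A[1][1] + B[1][2] = 8 + -1 = 7, A[1][2] + B[2][2] = 1 + -1 = 0) = 0 (attained at k = 2)
  C[2][0] = min over k of (A[2][0] + B[0][0] = 4 + -3 = 1, A[2][1] + B[1][0] = 2 + 9 = 11, A[2][2] + B[2][0] = 7 + 5 = 12) = 1 (attained at k = 0)
  C[2][1] = min over k of (A[2][0] + B[0][1] = 4 + -4 = 0, A[2][1] + B[1][1] = 2 + 10 = 12, A[2][2] + B[2][1] = 7 + 8 = 15) = 0 (attained at k = 0)
  C[2][2] = min over k of (A[2][0] + B[0][2] = 4 + 6 = 10, A[2][1] + B[1][2] = 2 + -1 = 1, A[2][2] + B[2][2] = 7 + -1 = 6) = 1 (attained at k = 1)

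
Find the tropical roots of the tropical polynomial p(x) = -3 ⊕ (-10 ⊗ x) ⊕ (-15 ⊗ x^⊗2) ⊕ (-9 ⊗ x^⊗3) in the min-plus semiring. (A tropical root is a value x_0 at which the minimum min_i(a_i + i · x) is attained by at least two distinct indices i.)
Roots: {-6, 5, 7}

Each tropical root is a break point of the lower envelope of the lines y = a_i + i · x (there are 4 lines, with slopes 0, 1, ..., 3). Only the lines that attain the minimum somewhere contribute to roots; other lines are dominated. Here the surviving (envelope) indices are i = 3, i = 2, i = 1, i = 0.
Intersections between consecutive envelope lines give the roots: for adjacent envelope indices i < j the intersection is x = (a_i − a_j) / (j − i). Reading off the sorted break points: {-6, 5, 7}.
Verification: at each break x_0, at least two indices attain the minimum of min_i(a_i + i · x_0).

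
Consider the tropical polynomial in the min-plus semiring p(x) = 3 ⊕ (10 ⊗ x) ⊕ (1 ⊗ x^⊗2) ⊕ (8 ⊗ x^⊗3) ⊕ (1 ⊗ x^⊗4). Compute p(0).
p(0) = 1

A tropical monomial a ⊗ x^⊗i evaluates to a + i · x. Evaluating each term at x = 0:
  Term 0 contributes 3 + 0 · 0 = 3
  Term 1 contributes 10 + 1 · 0 = 10
  Term 2 contributes 1 + 2 · 0 = 1
  Term 3 contributes 8 + 3 · 0 = 8
  Term 4 contributes 1 + 4 · 0 = 1
p(0) = ⊕ of these = min[3, 10, 1, 8, 1] = 1.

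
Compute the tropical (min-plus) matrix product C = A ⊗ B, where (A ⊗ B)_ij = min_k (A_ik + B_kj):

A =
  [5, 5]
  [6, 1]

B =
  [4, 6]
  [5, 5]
A ⊗ B =
  [9, 10]
  [6, 6]

Apply the min-plus product entry-by-entry:
  C[0][0] = min over k of (A[0][0] + B[0][0] = 5 + 4 = 9, A[0][1] + B[1][0] = 5 + 5 = 10) = 9 (attained at k = 0)
  C[0][1] = min over k of (A[0][0] + B[0][1] = 5 + 6 = 11, A[0][1] + B[1][1] = 5 + 5 = 10) = 10 (attained at k = 1)
  C[1][0] = min over k of (A[1][0] + B[0][0] = 6 + 4 = 10, A[1][1] + B[1][0] = 1 + 5 = 6) = 6 (attained at k = 1)
  C[1][1] = min over k of (A[1][0] + B[0][1] = 6 + 6 = 12, A[1][1] + B[1][1] = 1 + 5 = 6) = 6 (attained at k = 1)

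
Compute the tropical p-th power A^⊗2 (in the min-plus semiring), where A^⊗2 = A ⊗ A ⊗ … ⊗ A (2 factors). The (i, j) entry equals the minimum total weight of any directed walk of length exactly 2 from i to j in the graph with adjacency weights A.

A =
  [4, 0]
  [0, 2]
A^⊗2 =
  [0, 2]
  [2, 0]

Each entry (A^⊗2)_ij equals the minimum over all length-2 walks i = v_0 → v_1 → … → v_2 = j of Σ_t A[v_t][v_{t+1}]. For example, for (i, j) = (0, 1) we minimise over 2 possible intermediate vertex sequences; the minimum is 2, attained along the walk 0 → 1 → 1.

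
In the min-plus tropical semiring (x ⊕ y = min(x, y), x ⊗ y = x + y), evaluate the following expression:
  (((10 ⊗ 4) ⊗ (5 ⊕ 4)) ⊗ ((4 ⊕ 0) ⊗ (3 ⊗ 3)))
(((10 ⊗ 4) ⊗ (5 ⊕ 4)) ⊗ ((4 ⊕ 0) ⊗ (3 ⊗ 3))) = 24

Expand innermost to outermost. Recall ⊕ takes the minimum of its arguments and ⊗ takes their sum. Working out the expression (((10 ⊗ 4) ⊗ (5 ⊕ 4)) ⊗ ((4 ⊕ 0) ⊗ (3 ⊗ 3))) gives 24.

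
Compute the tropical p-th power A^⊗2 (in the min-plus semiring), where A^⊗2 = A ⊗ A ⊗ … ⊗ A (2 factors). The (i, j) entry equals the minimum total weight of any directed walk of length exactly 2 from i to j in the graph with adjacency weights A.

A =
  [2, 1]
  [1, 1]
A^⊗2 =
  [2, 2]
  [2, 2]

Each entry (A^⊗2)_ij equals the minimum over all length-2 walks i = v_0 → v_1 → … → v_2 = j of Σ_t A[v_t][v_{t+1}]. For example, for (i, j) = (0, 1) we minimise over 2 possible intermediate vertex sequences; the minimum is 2, attained along the walk 0 → 1 → 1.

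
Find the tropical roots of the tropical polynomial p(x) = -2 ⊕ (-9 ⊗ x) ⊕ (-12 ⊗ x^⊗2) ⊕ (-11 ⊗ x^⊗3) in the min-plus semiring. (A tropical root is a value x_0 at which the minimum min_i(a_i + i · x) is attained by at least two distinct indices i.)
Roots: {-1, 3, 7}

Each tropical root is a break point of the lower envelope of the lines y = a_i + i · x (there are 4 lines, with slopes 0, 1, ..., 3). Only the lines that attain the minimum somewhere contribute to roots; other lines are dominated. Here the surviving (envelope) indices are i = 3, i = 2, i = 1, i = 0.
Intersections between consecutive envelope lines give the roots: for adjacent envelope indices i < j the intersection is x = (a_i − a_j) / (j − i). Reading off the sorted break points: {-1, 3, 7}.
Verification: at each break x_0, at least two indices attain the minimum of min_i(a_i + i · x_0).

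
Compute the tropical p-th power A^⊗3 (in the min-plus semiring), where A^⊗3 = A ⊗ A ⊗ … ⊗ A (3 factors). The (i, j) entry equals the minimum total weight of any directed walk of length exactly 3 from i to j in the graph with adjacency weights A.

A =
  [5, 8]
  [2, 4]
A^⊗3 =
  [14, 16]
  [10, 12]

Each entry (A^⊗3)_ij equals the minimum over all length-3 walks i = v_0 → v_1 → … → v_3 = j of Σ_t A[v_t][v_{t+1}]. For example, for (i, j) = (0, 1) we minimise over 4 possible intermediate vertex sequences; the minimum is 16, attained along the walk 0 → 1 → 1 → 1.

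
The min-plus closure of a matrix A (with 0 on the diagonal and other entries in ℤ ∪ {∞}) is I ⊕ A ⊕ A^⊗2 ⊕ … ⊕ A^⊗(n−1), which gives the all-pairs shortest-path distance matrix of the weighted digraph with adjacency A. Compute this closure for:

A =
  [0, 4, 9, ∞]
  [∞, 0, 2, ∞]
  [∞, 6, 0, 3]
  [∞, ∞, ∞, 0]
Closure =
  [0, 4, 6, 9]
  [∞, 0, 2, 5]
  [∞, 6, 0, 3]
  [∞, ∞, ∞, 0]

This is the Floyd-Warshall all-pairs shortest-path computation. For each intermediate vertex k = 0, 1, …, 3, update dist[i][j] ← min(dist[i][j], dist[i][k] + dist[k][j]). The final matrix gives, for each (i, j), the minimum total weight of any directed path from i to j (possibly empty when i = j).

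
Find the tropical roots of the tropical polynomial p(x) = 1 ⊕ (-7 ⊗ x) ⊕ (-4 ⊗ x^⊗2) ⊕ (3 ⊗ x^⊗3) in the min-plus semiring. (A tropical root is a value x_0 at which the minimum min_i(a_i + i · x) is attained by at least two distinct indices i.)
Roots: {-7, -3, 8}

Each tropical root is a break point of the lower envelope of the lines y = a_i + i · x (there are 4 lines, with slopes 0, 1, ..., 3). Only the lines that attain the minimum somewhere contribute to roots; other lines are dominated. Here the surviving (envelope) indices are i = 3, i = 2, i = 1, i = 0.
Intersections between consecutive envelope lines give the roots: for adjacent envelope indices i < j the intersection is x = (a_i − a_j) / (j − i). Reading off the sorted break points: {-7, -3, 8}.
Verification: at each break x_0, at least two indices attain the minimum of min_i(a_i + i · x_0).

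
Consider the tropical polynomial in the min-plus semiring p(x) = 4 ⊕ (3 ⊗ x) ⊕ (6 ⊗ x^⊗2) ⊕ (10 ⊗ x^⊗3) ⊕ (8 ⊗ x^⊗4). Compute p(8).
p(8) = 4

A tropical monomial a ⊗ x^⊗i evaluates to a + i · x. Evaluating each term at x = 8:
  Term 0 contributes 4 + 0 · 8 = 4
  Term 1 contributes 3 + 1 · 8 = 11
  Term 2 contributes 6 + 2 · 8 = 22
  Term 3 contributes 10 + 3 · 8 = 34
  Term 4 contributes 8 + 4 · 8 = 40
p(8) = ⊕ of these = min[4, 11, 22, 34, 40] = 4.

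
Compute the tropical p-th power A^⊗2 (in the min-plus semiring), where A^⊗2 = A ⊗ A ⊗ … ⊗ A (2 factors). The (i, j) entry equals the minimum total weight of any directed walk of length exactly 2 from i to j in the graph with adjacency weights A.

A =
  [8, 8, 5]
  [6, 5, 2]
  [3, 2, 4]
A^⊗2 =
  [8, 7, 9]
  [5, 4, 6]
  [7, 6, 4]

Each entry (A^⊗2)_ij equals the minimum over all length-2 walks i = v_0 → v_1 → … → v_2 = j of Σ_t A[v_t][v_{t+1}]. For example, for (i, j) = (0, 2) we minimise over 3 possible intermediate vertex sequences; the minimum is 9, attained along the walk 0 → 2 → 2.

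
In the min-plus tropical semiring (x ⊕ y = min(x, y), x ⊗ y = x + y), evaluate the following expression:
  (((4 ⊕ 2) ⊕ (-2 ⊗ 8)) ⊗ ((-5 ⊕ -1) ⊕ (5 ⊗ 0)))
(((4 ⊕ 2) ⊕ (-2 ⊗ 8)) ⊗ ((-5 ⊕ -1) ⊕ (5 ⊗ 0))) = -3

Expand innermost to outermost. Recall ⊕ takes the minimum of its arguments and ⊗ takes their sum. Working out the expression (((4 ⊕ 2) ⊕ (-2 ⊗ 8)) ⊗ ((-5 ⊕ -1) ⊕ (5 ⊗ 0))) gives -3.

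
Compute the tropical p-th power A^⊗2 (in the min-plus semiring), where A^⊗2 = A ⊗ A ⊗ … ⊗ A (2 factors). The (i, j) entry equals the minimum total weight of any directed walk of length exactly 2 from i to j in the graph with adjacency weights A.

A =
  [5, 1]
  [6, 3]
A^⊗2 =
  [7, 4]
  [9, 6]

Each entry (A^⊗2)_ij equals the minimum over all length-2 walks i = v_0 → v_1 → … → v_2 = j of Σ_t A[v_t][v_{t+1}]. For example, for (i, j) = (0, 1) we minimise over 2 possible intermediate vertex sequences; the minimum is 4, attained along the walk 0 → 1 → 1.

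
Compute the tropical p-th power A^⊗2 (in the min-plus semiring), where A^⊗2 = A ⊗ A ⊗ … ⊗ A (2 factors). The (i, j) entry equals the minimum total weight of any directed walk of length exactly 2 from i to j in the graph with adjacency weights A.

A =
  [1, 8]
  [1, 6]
A^⊗2 =
  [2, 9]
  [2, 9]

Each entry (A^⊗2)_ij equals the minimum over all length-2 walks i = v_0 → v_1 → … → v_2 = j of Σ_t A[v_t][v_{t+1}]. For example, for (i, j) = (0, 1) we minimise over 2 possible intermediate vertex sequences; the minimum is 9, attained along the walk 0 → 0 → 1.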